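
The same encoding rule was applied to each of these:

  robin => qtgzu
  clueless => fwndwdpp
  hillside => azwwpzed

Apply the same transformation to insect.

r(17)→q(16) and o(14)→t(19) fit y≡25x+7 (mod 26); the inverse of 25 mod 26 is 25. Each letter's alphabet position (a=0..z=25) is mapped through 25·x+7 mod 26 — an affine cipher.
On insect: i(8)→25·8+7≡25=z; n(13)→25·13+7≡20=u; s(18)→25·18+7≡15=p; e(4)→25·4+7≡3=d; c(2)→25·2+7≡5=f; t(19)→25·19+7≡14=o (all mod 26).

zupdfo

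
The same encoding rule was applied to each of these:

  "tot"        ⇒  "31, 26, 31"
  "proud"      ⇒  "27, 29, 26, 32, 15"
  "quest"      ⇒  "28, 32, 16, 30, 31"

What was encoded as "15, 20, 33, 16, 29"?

The number is (letter's place in the alphabet, a=1) + 11.
Decoding 15, 20, 33, 16, 29: 15→(15−11)÷1=4=d, 20→(20−11)÷1=9=i, 33→(33−11)÷1=22=v, 16→(16−11)÷1=5=e, 29→(29−11)÷1=18=r.

diver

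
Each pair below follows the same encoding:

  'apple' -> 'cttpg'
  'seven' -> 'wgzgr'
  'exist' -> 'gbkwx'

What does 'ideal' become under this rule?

The shift depends on letter class: consonant p→t is +4, but vowel a→c is +2. Vowels shift forward by 2 and consonants shift forward by 4.
On ideal: i(vowel)+2=k, d(cons)+4=h, e(vowel)+2=g, a(vowel)+2=c, l(cons)+4=p.

khgcp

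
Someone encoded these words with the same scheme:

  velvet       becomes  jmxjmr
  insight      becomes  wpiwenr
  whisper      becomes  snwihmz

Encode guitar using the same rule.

eawrcz

v(21)→j(9) and e(4)→m(12) fit y≡9x+2 (mod 26); the inverse of 9 mod 26 is 3. Each letter's alphabet position (a=0..z=25) is mapped through 9·x+2 mod 26 — an affine cipher.
Applying it to guitar: g(6)→9·6+2≡4=e; u(20)→9·20+2≡0=a; i(8)→9·8+2≡22=w; t(19)→9·19+2≡17=r; a(0)→9·0+2≡2=c; r(17)→9·17+2≡25=z (all mod 26).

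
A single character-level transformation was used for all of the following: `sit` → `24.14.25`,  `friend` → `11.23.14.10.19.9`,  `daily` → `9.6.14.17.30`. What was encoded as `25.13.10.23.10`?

there

s is letter #19 and maps to 24: an offset of 5. The number is (letter's place in the alphabet, a=1) + 5.
Reversing it on 25.13.10.23.10: 25→(25−5)÷1=20=t, 13→(13−5)÷1=8=h, 10→(10−5)÷1=5=e, 23→(23−5)÷1=18=r, 10→(10−5)÷1=5=e.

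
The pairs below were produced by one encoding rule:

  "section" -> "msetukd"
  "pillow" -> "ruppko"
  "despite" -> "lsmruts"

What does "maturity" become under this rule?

s(18)→m(12) and e(4)→s(18) fit y≡7x+16 (mod 26); the inverse of 7 mod 26 is 15. This is an affine cipher: with a=0,…,z=25, each position x becomes (7x+16) mod 26.
For maturity: m(12)→7·12+16≡22=w; a(0)→7·0+16≡16=q; t(19)→7·19+16≡19=t; u(20)→7·20+16≡0=a; r(17)→7·17+16≡5=f; i(8)→7·8+16≡20=u; t(19)→7·19+16≡19=t; y(24)→7·24+16≡2=c (all mod 26).

wqtafutc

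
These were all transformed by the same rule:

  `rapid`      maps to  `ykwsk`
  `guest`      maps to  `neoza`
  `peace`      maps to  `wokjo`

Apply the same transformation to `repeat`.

yowoka

The rule splits by letter class: vowels +10, consonants +7.
Applying it to repeat: r(cons)+7=y, e(vowel)+10=o, p(cons)+7=w, e(vowel)+10=o, a(vowel)+10=k, t(cons)+7=a.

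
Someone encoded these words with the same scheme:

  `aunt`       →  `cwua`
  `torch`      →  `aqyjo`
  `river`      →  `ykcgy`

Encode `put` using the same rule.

wwa

The shift depends on letter class: consonant n→u is +7, but vowel a→c is +2. Vowels shift forward by 2 and consonants shift forward by 7.
Applying it to put: p(cons)+7=w, u(vowel)+2=w, t(cons)+7=a.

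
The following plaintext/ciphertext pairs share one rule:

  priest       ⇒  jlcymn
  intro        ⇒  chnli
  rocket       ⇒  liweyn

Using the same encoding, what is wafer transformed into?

Compare letters: p→j is +20, r→l is +20, i→c is +20 — a constant shift. This is a Caesar cipher with shift 20.
On wafer: w+20=q, a+20=u, f+20=z, e+20=y, r+20=l.

quzyl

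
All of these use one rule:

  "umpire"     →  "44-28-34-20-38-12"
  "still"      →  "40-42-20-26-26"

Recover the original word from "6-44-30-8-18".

bunch

u(#21)→44 and m(#13)→28: differences scale by 2, so n = 2·pos + 2. The formula is n = 2×(alphabet index, a=1) + 2.
Decoding 6-44-30-8-18: 6→(6−2)÷2=2=b, 44→(44−2)÷2=21=u, 30→(30−2)÷2=14=n, 8→(8−2)÷2=3=c, 18→(18−2)÷2=8=h.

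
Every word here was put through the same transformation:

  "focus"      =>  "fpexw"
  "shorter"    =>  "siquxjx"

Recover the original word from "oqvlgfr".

optical

In focus: f→f is +0, o→p is +1, c→e is +2, u→x is +3 — the shift increases by 1 each position. Letter i (0-indexed) is shifted by i+0, so successive shifts are 0, 1, 2, ….
Undoing it on oqvlgfr: o−0=o, q−1=p, v−2=t, l−3=i, g−4=c, f−5=a, r−6=l.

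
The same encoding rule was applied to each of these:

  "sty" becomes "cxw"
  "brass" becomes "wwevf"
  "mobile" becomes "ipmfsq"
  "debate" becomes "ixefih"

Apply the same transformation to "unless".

The output letters match the input read backwards, each shifted +4: sty reversed is yts. The word is reversed, then every letter is shifted forward by 4.
Applying it to unless: reverse → sselnu; then shift: s+4=w, s+4=w, e+4=i, l+4=p, n+4=r, u+4=y.

wwipry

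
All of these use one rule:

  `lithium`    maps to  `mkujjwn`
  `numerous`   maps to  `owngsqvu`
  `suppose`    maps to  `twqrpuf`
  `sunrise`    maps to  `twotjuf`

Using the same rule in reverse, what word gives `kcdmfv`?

The shifts repeat in a cycle of length 2: positions 0,1,… shift by +1, +2, then the pattern repeats.
Decoding kcdmfv: k−1=j, c−2=a, d−1=c, m−2=k, f−1=e, v−2=t.

jacket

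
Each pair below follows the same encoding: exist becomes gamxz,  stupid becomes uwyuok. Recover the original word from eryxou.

cousin

In exist: e→g is +2, x→a is +3, i→m is +4, s→x is +5 — the shift increases by 1 each position. Letter i (0-indexed) is shifted by i+2, so successive shifts are 2, 3, 4, ….
Reversing it on eryxou: e−2=c, r−3=o, y−4=u, x−5=s, o−6=i, u−7=n.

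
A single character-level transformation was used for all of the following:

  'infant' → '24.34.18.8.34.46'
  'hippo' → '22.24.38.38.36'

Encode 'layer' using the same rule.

i(#9)→24 and n(#14)→34: differences scale by 2, so n = 2·pos + 6. Each letter becomes 2×(its alphabet position, a=1..z=26) + 6.
On layer: l=12→30, a=1→8, y=25→56, e=5→16, r=18→42.

30.8.56.16.42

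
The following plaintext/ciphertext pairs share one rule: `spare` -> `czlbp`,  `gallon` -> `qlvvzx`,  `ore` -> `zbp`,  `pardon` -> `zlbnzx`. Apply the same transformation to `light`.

Vowels shift forward by 11 and consonants shift forward by 10.
Applying it to light: l(cons)+10=v, i(vowel)+11=t, g(cons)+10=q, h(cons)+10=r, t(cons)+10=d.

vtqrd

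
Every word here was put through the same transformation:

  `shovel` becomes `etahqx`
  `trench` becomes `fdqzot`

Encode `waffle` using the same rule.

imrrxq

Compare letters: s→e is +12, h→t is +12, o→a is +12 — a constant shift. This is a Caesar cipher with shift 12.
Applying it to waffle: w+12=i, a+12=m, f+12=r, f+12=r, l+12=x, e+12=q.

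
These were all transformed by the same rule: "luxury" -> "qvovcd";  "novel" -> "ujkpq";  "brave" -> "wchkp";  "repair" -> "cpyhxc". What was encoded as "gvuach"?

l(11)→q(16) and u(20)→v(21) fit y≡15x+7 (mod 26); the inverse of 15 mod 26 is 7. This is an affine cipher: with a=0,…,z=25, each position x becomes (15x+7) mod 26.
Undoing it on gvuach: g(6)→7·(6−7)≡19=t; v(21)→7·(21−7)≡20=u; u(20)→7·(20−7)≡13=n; a(0)→7·(0−7)≡3=d; c(2)→7·(2−7)≡17=r; h(7)→7·(7−7)≡0=a (all mod 26).

tundra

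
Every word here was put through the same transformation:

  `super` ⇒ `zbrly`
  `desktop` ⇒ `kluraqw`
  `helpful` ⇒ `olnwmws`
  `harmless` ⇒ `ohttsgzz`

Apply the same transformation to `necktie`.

ulerakl

Shifts by position in super: pos 0: s→z (+7), pos 1: u→b (+7), pos 2: p→r (+2), pos 3: e→l (+7), pos 4: r→y (+7) — repeating every 3. A repeating key of period 3 is used — shifts +7, +7, +2 over and over.
On necktie: n+7=u, e+7=l, c+2=e, k+7=r, t+7=a, i+2=k, e+7=l.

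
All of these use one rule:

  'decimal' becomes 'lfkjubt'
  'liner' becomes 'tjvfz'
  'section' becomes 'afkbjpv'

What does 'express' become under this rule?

The shift depends on letter class: consonant d→l is +8, but vowel e→f is +1. Vowels shift forward by 1 and consonants shift forward by 8.
For express: e(vowel)+1=f, x(cons)+8=f, p(cons)+8=x, r(cons)+8=z, e(vowel)+1=f, s(cons)+8=a, s(cons)+8=a.

ffxzfaa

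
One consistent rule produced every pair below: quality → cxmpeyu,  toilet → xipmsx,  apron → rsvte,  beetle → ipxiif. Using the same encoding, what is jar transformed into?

The output letters match the input read backwards, each shifted +4: quality reversed is ytilauq. Read the word backwards and shift each letter +4.
On jar: reverse → raj; then shift: r+4=v, a+4=e, j+4=n.

ven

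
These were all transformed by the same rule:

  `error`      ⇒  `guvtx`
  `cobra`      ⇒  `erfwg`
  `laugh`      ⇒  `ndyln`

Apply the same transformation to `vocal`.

xrgfr

Letter i (0-indexed) is shifted by i+2, so successive shifts are 2, 3, 4, ….
For vocal: v+2=x, o+3=r, c+4=g, a+5=f, l+6=r.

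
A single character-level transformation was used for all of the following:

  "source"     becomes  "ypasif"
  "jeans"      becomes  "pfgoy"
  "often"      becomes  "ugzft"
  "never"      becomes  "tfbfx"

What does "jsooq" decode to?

Shifts by position in source: pos 0: s→y (+6), pos 1: o→p (+1), pos 2: u→a (+6), pos 3: r→s (+1) — repeating every 2. A repeating key of period 2 is used — shifts +6, +1 over and over.
Decoding jsooq: j−6=d, s−1=r, o−6=i, o−1=n, q−6=k.

drink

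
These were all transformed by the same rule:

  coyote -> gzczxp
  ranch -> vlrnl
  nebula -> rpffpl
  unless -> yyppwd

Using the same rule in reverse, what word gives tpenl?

A repeating key of period 2 is used — shifts +4, +11 over and over.
Reversing it on tpenl: t−4=p, p−11=e, e−4=a, n−11=c, l−4=h.

peach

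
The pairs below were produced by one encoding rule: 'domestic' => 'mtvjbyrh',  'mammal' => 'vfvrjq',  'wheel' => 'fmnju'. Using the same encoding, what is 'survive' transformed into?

bzaaran

Shifts by position in domestic: pos 0: d→m (+9), pos 1: o→t (+5), pos 2: m→v (+9), pos 3: e→j (+5) — repeating every 2. It's a Vigenère-style cipher with numeric key [9,5]: position i shifts by key[i mod 2].
For survive: s+9=b, u+5=z, r+9=a, v+5=a, i+9=r, v+5=a, e+9=n.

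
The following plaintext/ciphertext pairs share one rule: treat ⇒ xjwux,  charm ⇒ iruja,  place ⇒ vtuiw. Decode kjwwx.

greet

This is an affine cipher: with a=0,…,z=25, each position x becomes (7x+20) mod 26.
Reversing it on kjwwx: k(10)→15·(10−20)≡6=g; j(9)→15·(9−20)≡17=r; w(22)→15·(22−20)≡4=e; w(22)→15·(22−20)≡4=e; x(23)→15·(23−20)≡19=t (all mod 26).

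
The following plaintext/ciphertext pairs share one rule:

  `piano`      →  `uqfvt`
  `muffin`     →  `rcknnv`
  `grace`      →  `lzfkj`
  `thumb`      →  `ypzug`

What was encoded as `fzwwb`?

arrow

Shifts by position in piano: pos 0: p→u (+5), pos 1: i→q (+8), pos 2: a→f (+5), pos 3: n→v (+8) — repeating every 2. The shifts repeat in a cycle of length 2: positions 0,1,… shift by +5, +8, then the pattern repeats.
Decoding fzwwb: f−5=a, z−8=r, w−5=r, w−8=o, b−5=w.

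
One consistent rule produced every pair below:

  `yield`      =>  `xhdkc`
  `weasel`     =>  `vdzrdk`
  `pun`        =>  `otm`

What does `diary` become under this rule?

chzqx

It's a constant shift of +25 (ROT25).
For diary: d+25=c, i+25=h, a+25=z, r+25=q, y+25=x.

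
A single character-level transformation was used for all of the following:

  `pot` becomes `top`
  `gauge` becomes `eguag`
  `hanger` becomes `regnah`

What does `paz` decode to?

The output letters match the input read backwards: pot reversed is top. It's just the letters in reverse order.
Undoing it on paz: then reverse → zap.

zap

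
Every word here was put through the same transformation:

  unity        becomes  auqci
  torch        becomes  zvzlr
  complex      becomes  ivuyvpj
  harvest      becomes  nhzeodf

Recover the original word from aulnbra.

The shift increases by 1 at each position, starting from +6: 6, 7, 8, ….
Reversing it on aulnbra: a−6=u, u−7=n, l−8=d, n−9=e, b−10=r, r−11=g, a−12=o.

undergo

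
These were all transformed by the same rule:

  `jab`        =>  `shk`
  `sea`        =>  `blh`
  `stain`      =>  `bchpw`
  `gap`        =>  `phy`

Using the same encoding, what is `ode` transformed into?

vml

The rule splits by letter class: vowels +7, consonants +9.
Applying it to ode: o(vowel)+7=v, d(cons)+9=m, e(vowel)+7=l.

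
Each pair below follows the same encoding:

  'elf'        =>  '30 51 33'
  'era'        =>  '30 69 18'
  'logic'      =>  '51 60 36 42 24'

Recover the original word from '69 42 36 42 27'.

rigid

The formula is n = 3×(alphabet index, a=1) + 15.
Decoding 69 42 36 42 27: 69→(69−15)÷3=18=r, 42→(42−15)÷3=9=i, 36→(36−15)÷3=7=g, 42→(42−15)÷3=9=i, 27→(27−15)÷3=4=d.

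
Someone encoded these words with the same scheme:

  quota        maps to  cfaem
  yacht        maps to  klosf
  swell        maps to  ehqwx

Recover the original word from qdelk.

essay

It's a Vigenère-style cipher with numeric key [12,11]: position i shifts by key[i mod 2].
Reversing it on qdelk: q−12=e, d−11=s, e−12=s, l−11=a, k−12=y.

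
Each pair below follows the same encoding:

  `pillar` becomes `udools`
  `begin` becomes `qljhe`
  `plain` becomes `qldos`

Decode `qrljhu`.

region

The output letters match the input read backwards, each shifted +3: pillar reversed is rallip. The word is reversed, then every letter is shifted forward by 3.
Reversing it on qrljhu: shift back: q−3=n, r−3=o, l−3=i, j−3=g, h−3=e, u−3=r → noiger; then reverse → region.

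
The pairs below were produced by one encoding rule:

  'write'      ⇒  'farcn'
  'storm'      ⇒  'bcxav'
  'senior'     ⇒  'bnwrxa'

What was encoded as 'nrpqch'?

Compare letters: w→f is +9, r→a is +9, i→r is +9 — a constant shift. Each letter is shifted forward by 9 in the alphabet (a Caesar shift of +9).
Undoing it on nrpqch: n−9=e, r−9=i, p−9=g, q−9=h, c−9=t, h−9=y.

eighty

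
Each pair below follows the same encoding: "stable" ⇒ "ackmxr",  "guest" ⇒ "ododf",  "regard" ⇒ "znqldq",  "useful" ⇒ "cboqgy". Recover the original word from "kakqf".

In stable: s→a is +8, t→c is +9, a→k is +10, b→m is +11 — the shift increases by 1 each position. Letter i (0-indexed) is shifted by i+8, so successive shifts are 8, 9, 10, ….
Reversing it on kakqf: k−8=c, a−9=r, k−10=a, q−11=f, f−12=t.

craft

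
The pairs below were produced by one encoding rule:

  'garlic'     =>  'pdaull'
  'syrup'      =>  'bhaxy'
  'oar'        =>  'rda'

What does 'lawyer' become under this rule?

udfhha

The rule splits by letter class: vowels +3, consonants +9.
For lawyer: l(cons)+9=u, a(vowel)+3=d, w(cons)+9=f, y(cons)+9=h, e(vowel)+3=h, r(cons)+9=a.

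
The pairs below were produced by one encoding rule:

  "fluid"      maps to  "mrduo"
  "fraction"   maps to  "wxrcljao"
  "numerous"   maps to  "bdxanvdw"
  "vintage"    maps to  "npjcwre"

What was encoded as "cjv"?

mat

The output letters match the input read backwards, each shifted +9: fluid reversed is diulf. The word is reversed, then every letter is shifted forward by 9.
Decoding cjv: shift back: c−9=t, j−9=a, v−9=m → tam; then reverse → mat.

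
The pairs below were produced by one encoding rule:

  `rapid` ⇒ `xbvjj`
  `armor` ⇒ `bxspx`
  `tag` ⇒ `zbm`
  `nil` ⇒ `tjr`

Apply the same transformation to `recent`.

xfiftz

The shift depends on letter class: consonant r→x is +6, but vowel a→b is +1. Two shifts are in play — +1 for a/e/i/o/u, +6 for every other letter.
For recent: r(cons)+6=x, e(vowel)+1=f, c(cons)+6=i, e(vowel)+1=f, n(cons)+6=t, t(cons)+6=z.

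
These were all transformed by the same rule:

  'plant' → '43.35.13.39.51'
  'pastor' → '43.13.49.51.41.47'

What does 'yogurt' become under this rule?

Each letter becomes 2×(its alphabet position, a=1..z=26) + 11.
Applying it to yogurt: y=25→61, o=15→41, g=7→25, u=21→53, r=18→47, t=20→51.

61.41.25.53.47.51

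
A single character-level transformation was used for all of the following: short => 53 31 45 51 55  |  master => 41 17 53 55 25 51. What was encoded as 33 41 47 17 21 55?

impact

s(#19)→53 and h(#8)→31: differences scale by 2, so n = 2·pos + 15. The formula is n = 2×(alphabet index, a=1) + 15.
Reversing it on 33 41 47 17 21 55: 33→(33−15)÷2=9=i, 41→(41−15)÷2=13=m, 47→(47−15)÷2=16=p, 17→(17−15)÷2=1=a, 21→(21−15)÷2=3=c, 55→(55−15)÷2=20=t.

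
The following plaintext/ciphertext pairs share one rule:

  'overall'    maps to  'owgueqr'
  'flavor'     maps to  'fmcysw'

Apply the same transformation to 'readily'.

rfcgmqe

The shift increases by 1 at each position, starting from +0: 0, 1, 2, ….
Applying it to readily: r+0=r, e+1=f, a+2=c, d+3=g, i+4=m, l+5=q, y+6=e.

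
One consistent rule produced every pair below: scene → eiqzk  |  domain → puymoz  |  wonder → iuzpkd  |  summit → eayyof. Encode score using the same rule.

Shifts by position in scene: pos 0: s→e (+12), pos 1: c→i (+6), pos 2: e→q (+12), pos 3: n→z (+12), pos 4: e→k (+6) — repeating every 3. The shifts repeat in a cycle of length 3: positions 0,1,… shift by +12, +6, +12, then the pattern repeats.
On score: s+12=e, c+6=i, o+12=a, r+12=d, e+6=k.

eiadk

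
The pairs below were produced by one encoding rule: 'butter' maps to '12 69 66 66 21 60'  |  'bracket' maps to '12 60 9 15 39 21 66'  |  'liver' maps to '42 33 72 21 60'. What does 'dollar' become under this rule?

With a=1..z=26, the number is 3·pos + 6.
On dollar: d=4→18, o=15→51, l=12→42, l=12→42, a=1→9, r=18→60.

18 51 42 42 9 60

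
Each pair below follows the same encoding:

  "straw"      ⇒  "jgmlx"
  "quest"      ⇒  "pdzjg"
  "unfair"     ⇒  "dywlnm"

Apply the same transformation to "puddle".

sdccez

Treating letters as 0–25, the rule is x ↦ 23x + 11 (mod 26).
For puddle: p(15)→23·15+11≡18=s; u(20)→23·20+11≡3=d; d(3)→23·3+11≡2=c; d(3)→23·3+11≡2=c; l(11)→23·11+11≡4=e; e(4)→23·4+11≡25=z (all mod 26).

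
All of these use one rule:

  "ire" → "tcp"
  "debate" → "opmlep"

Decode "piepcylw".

external

Every letter moves 11 places later in the alphabet, wrapping around z→a.
Decoding piepcylw: p−11=e, i−11=x, e−11=t, p−11=e, c−11=r, y−11=n, l−11=a, w−11=l.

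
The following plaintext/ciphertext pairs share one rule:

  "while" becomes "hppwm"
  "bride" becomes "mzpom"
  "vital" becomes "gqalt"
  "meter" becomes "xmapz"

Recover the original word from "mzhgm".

A repeating key of period 3 is used — shifts +11, +8, +7 over and over.
Undoing it on mzhgm: m−11=b, z−8=r, h−7=a, g−11=v, m−8=e.

brave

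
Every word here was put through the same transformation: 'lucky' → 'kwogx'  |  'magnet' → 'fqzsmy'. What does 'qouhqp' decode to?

device

The output letters match the input read backwards, each shifted +12: lucky reversed is ykcul. Two steps: reverse the string, then apply a Caesar shift of +12.
Undoing it on qouhqp: shift back: q−12=e, o−12=c, u−12=i, h−12=v, q−12=e, p−12=d → ecived; then reverse → device.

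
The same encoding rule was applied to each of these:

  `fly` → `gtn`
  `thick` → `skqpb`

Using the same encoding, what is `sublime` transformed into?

The output letters match the input read backwards, each shifted +8: fly reversed is ylf. The word is reversed, then every letter is shifted forward by 8.
Applying it to sublime: reverse → emilbus; then shift: e+8=m, m+8=u, i+8=q, l+8=t, b+8=j, u+8=c, s+8=a.

muqtjca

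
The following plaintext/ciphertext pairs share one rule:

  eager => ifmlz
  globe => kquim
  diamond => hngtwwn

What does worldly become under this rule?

atxslui

In eager: e→i is +4, a→f is +5, g→m is +6, e→l is +7 — the shift increases by 1 each position. The shift increases by 1 at each position, starting from +4: 4, 5, 6, ….
Applying it to worldly: w+4=a, o+5=t, r+6=x, l+7=s, d+8=l, l+9=u, y+10=i.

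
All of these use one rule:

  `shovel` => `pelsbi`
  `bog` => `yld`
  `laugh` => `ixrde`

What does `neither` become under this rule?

This is a Caesar cipher with shift 23.
On neither: n+23=k, e+23=b, i+23=f, t+23=q, h+23=e, e+23=b, r+23=o.

kbfqebo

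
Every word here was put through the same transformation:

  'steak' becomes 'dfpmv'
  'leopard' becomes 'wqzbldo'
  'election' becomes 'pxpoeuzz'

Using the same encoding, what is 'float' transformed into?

qxzme

Shifts by position in steak: pos 0: s→d (+11), pos 1: t→f (+12), pos 2: e→p (+11), pos 3: a→m (+12) — repeating every 2. A repeating key of period 2 is used — shifts +11, +12 over and over.
For float: f+11=q, l+12=x, o+11=z, a+12=m, t+11=e.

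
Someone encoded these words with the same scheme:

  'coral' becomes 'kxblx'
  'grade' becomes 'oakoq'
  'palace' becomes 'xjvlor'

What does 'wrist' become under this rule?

easdf

In coral: c→k is +8, o→x is +9, r→b is +10, a→l is +11 — the shift increases by 1 each position. Each letter shifts forward by (position + 8), i.e. 8, 9, 10, … — the shift grows by one for each successive letter.
On wrist: w+8=e, r+9=a, i+10=s, s+11=d, t+12=f.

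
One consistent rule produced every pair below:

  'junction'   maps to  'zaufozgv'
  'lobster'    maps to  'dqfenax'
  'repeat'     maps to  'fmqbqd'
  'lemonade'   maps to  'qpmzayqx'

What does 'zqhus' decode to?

The output letters match the input read backwards, each shifted +12: junction reversed is noitcnuj. The word is reversed, then every letter is shifted forward by 12.
Decoding zqhus: shift back: z−12=n, q−12=e, h−12=v, u−12=i, s−12=g → nevig; then reverse → given.

given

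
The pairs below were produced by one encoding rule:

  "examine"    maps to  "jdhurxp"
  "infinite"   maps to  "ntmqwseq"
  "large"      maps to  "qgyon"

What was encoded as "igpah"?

daisy

In examine: e→j is +5, x→d is +6, a→h is +7, m→u is +8 — the shift increases by 1 each position. Each letter shifts forward by (position + 5), i.e. 5, 6, 7, … — the shift grows by one for each successive letter.
Reversing it on igpah: i−5=d, g−6=a, p−7=i, a−8=s, h−9=y.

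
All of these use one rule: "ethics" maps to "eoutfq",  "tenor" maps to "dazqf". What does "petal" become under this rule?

xmfqb

The output letters match the input read backwards, each shifted +12: ethics reversed is scihte. Read the word backwards and shift each letter +12.
For petal: reverse → latep; then shift: l+12=x, a+12=m, t+12=f, e+12=q, p+12=b.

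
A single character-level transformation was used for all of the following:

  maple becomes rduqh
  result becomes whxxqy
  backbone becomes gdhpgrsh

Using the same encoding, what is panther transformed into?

The shift depends on letter class: consonant m→r is +5, but vowel a→d is +3. Two shifts are in play — +3 for a/e/i/o/u, +5 for every other letter.
Applying it to panther: p(cons)+5=u, a(vowel)+3=d, n(cons)+5=s, t(cons)+5=y, h(cons)+5=m, e(vowel)+3=h, r(cons)+5=w.

udsymhw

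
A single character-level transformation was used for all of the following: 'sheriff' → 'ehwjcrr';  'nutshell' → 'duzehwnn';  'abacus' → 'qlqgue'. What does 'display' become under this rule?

This is an affine cipher: with a=0,…,z=25, each position x becomes (21x+16) mod 26.
On display: d(3)→21·3+16≡1=b; i(8)→21·8+16≡2=c; s(18)→21·18+16≡4=e; p(15)→21·15+16≡19=t; l(11)→21·11+16≡13=n; a(0)→21·0+16≡16=q; y(24)→21·24+16≡0=a (all mod 26).

bcetnqa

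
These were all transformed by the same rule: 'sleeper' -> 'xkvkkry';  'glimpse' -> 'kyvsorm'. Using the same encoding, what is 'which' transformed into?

The output letters match the input read backwards, each shifted +6: sleeper reversed is repeels. The word is reversed, then every letter is shifted forward by 6.
On which: reverse → hcihw; then shift: h+6=n, c+6=i, i+6=o, h+6=n, w+6=c.

nionc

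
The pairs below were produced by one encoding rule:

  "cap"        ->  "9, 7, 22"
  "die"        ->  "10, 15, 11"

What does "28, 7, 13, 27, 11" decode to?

c is letter #3 and maps to 9: an offset of 6. Each letter is replaced by its alphabet position (a=1..z=26) + 6.
Reversing it on 28, 7, 13, 27, 11: 28→(28−6)÷1=22=v, 7→(7−6)÷1=1=a, 13→(13−6)÷1=7=g, 27→(27−6)÷1=21=u, 11→(11−6)÷1=5=e.

vague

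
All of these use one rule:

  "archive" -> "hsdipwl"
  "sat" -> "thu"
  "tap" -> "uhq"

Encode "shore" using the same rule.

tivsl

The shift depends on letter class: consonant r→s is +1, but vowel a→h is +7. Two shifts are in play — +7 for a/e/i/o/u, +1 for every other letter.
Applying it to shore: s(cons)+1=t, h(cons)+1=i, o(vowel)+7=v, r(cons)+1=s, e(vowel)+7=l.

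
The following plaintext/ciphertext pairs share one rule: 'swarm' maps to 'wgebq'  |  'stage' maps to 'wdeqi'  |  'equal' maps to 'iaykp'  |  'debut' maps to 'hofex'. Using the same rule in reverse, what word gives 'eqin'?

aged

Shifts by position in swarm: pos 0: s→w (+4), pos 1: w→g (+10), pos 2: a→e (+4), pos 3: r→b (+10) — repeating every 2. The shifts repeat in a cycle of length 2: positions 0,1,… shift by +4, +10, then the pattern repeats.
Undoing it on eqin: e−4=a, q−10=g, i−4=e, n−10=d.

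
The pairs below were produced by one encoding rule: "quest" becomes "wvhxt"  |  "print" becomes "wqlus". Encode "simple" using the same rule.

The output letters match the input read backwards, each shifted +3: quest reversed is tseuq. Two steps: reverse the string, then apply a Caesar shift of +3.
Applying it to simple: reverse → elpmis; then shift: e+3=h, l+3=o, p+3=s, m+3=p, i+3=l, s+3=v.

hosplv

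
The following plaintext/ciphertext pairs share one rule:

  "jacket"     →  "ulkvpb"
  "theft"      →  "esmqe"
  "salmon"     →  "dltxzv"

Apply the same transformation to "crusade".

nccdllp

Shifts by position in jacket: pos 0: j→u (+11), pos 1: a→l (+11), pos 2: c→k (+8), pos 3: k→v (+11), pos 4: e→p (+11), pos 5: t→b (+8) — repeating every 3. The shifts repeat in a cycle of length 3: positions 0,1,… shift by +11, +11, +8, then the pattern repeats.
On crusade: c+11=n, r+11=c, u+8=c, s+11=d, a+11=l, d+8=l, e+11=p.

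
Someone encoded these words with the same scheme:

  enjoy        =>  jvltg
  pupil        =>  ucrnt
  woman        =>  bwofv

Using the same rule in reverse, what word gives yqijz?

Shifts by position in enjoy: pos 0: e→j (+5), pos 1: n→v (+8), pos 2: j→l (+2), pos 3: o→t (+5), pos 4: y→g (+8) — repeating every 3. It's a Vigenère-style cipher with numeric key [5,8,2]: position i shifts by key[i mod 3].
Decoding yqijz: y−5=t, q−8=i, i−2=g, j−5=e, z−8=r.

tiger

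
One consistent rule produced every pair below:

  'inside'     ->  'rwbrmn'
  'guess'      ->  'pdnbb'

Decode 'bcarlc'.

strict

Compare letters: i→r is +9, n→w is +9, s→b is +9 — a constant shift. It's a constant shift of +9 (ROT9).
Reversing it on bcarlc: b−9=s, c−9=t, a−9=r, r−9=i, l−9=c, c−9=t.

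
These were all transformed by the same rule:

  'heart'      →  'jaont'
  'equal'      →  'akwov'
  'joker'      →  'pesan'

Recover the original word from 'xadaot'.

defeat

Treating letters as 0–25, the rule is x ↦ 3x + 14 (mod 26).
Decoding xadaot: x(23)→9·(23−14)≡3=d; a(0)→9·(0−14)≡4=e; d(3)→9·(3−14)≡5=f; a(0)→9·(0−14)≡4=e; o(14)→9·(14−14)≡0=a; t(19)→9·(19−14)≡19=t (all mod 26).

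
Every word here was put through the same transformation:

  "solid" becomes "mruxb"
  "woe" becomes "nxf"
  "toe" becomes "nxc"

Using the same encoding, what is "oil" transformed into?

The output letters match the input read backwards, each shifted +9: solid reversed is dilos. Read the word backwards and shift each letter +9.
On oil: reverse → lio; then shift: l+9=u, i+9=r, o+9=x.

urx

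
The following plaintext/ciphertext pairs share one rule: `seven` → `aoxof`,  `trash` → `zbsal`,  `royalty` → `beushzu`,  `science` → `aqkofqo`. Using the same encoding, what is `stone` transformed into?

s(18)→a(0) and e(4)→o(14) fit y≡25x+18 (mod 26); the inverse of 25 mod 26 is 25. Each letter's alphabet position (a=0..z=25) is mapped through 25·x+18 mod 26 — an affine cipher.
For stone: s(18)→25·18+18≡0=a; t(19)→25·19+18≡25=z; o(14)→25·14+18≡4=e; n(13)→25·13+18≡5=f; e(4)→25·4+18≡14=o (all mod 26).

azefo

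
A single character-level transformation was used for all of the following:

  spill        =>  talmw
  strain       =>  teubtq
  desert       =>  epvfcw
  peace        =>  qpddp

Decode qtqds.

Shifts by position in spill: pos 0: s→t (+1), pos 1: p→a (+11), pos 2: i→l (+3), pos 3: l→m (+1), pos 4: l→w (+11) — repeating every 3. It's a Vigenère-style cipher with numeric key [1,11,3]: position i shifts by key[i mod 3].
Reversing it on qtqds: q−1=p, t−11=i, q−3=n, d−1=c, s−11=h.

pinch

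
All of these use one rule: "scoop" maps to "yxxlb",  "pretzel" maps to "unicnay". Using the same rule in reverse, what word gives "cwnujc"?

The output letters match the input read backwards, each shifted +9: scoop reversed is poocs. Read the word backwards and shift each letter +9.
Reversing it on cwnujc: shift back: c−9=t, w−9=n, n−9=e, u−9=l, j−9=a, c−9=t → tnelat; then reverse → talent.

talent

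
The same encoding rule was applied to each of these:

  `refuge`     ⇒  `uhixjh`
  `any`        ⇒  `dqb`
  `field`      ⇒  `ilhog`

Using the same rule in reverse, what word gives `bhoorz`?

yellow

Each letter is shifted forward by 3 in the alphabet (a Caesar shift of +3).
Decoding bhoorz: b−3=y, h−3=e, o−3=l, o−3=l, r−3=o, z−3=w.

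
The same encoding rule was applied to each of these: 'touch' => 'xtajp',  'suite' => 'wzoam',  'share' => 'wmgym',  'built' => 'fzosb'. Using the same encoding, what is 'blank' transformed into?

fqgus

Letter i (0-indexed) is shifted by i+4, so successive shifts are 4, 5, 6, ….
Applying it to blank: b+4=f, l+5=q, a+6=g, n+7=u, k+8=s.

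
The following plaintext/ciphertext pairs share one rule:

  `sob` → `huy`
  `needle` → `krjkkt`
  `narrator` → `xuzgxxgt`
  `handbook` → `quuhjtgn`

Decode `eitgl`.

fancy

Two steps: reverse the string, then apply a Caesar shift of +6.
Reversing it on eitgl: shift back: e−6=y, i−6=c, t−6=n, g−6=a, l−6=f → ycnaf; then reverse → fancy.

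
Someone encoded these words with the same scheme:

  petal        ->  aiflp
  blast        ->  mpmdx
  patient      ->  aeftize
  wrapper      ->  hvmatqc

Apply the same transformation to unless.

frxpwe

Shifts by position in petal: pos 0: p→a (+11), pos 1: e→i (+4), pos 2: t→f (+12), pos 3: a→l (+11), pos 4: l→p (+4) — repeating every 3. The shifts repeat in a cycle of length 3: positions 0,1,… shift by +11, +4, +12, then the pattern repeats.
For unless: u+11=f, n+4=r, l+12=x, e+11=p, s+4=w, s+12=e.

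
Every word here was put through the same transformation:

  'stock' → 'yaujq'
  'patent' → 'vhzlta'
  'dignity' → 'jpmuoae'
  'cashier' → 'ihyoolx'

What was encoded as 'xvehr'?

A repeating key of period 2 is used — shifts +6, +7 over and over.
Undoing it on xvehr: x−6=r, v−7=o, e−6=y, h−7=a, r−6=l.

royal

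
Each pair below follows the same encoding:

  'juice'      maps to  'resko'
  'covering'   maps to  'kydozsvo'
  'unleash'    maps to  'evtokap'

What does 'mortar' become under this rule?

uyzbkz

The shift depends on letter class: consonant j→r is +8, but vowel u→e is +10. Two shifts are in play — +10 for a/e/i/o/u, +8 for every other letter.
Applying it to mortar: m(cons)+8=u, o(vowel)+10=y, r(cons)+8=z, t(cons)+8=b, a(vowel)+10=k, r(cons)+8=z.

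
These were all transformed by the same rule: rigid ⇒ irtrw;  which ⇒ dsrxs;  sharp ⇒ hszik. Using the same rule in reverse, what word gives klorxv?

Each letter is replaced by its mirror in the alphabet: a↔z, b↔y, c↔x, and so on (the Atbash cipher).
Reversing it on klorxv: k↔p, l↔o, o↔l, r↔i, x↔c, v↔e.

police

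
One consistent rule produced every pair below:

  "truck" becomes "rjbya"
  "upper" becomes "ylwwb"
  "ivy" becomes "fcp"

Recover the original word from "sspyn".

grill

Two steps: reverse the string, then apply a Caesar shift of +7.
Reversing it on sspyn: shift back: s−7=l, s−7=l, p−7=i, y−7=r, n−7=g → llirg; then reverse → grill.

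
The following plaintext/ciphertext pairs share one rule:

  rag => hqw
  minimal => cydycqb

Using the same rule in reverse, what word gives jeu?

toe

Compare letters: r→h is +16, a→q is +16, g→w is +16 — a constant shift. It's a constant shift of +16 (ROT16).
Decoding jeu: j−16=t, e−16=o, u−16=e.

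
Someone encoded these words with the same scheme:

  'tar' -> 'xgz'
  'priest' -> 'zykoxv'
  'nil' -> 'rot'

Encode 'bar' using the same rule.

The word is reversed, then every letter is shifted forward by 6.
Applying it to bar: reverse → rab; then shift: r+6=x, a+6=g, b+6=h.

xgh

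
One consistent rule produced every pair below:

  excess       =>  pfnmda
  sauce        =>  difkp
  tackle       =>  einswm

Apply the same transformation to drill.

Shifts by position in excess: pos 0: e→p (+11), pos 1: x→f (+8), pos 2: c→n (+11), pos 3: e→m (+8) — repeating every 2. The shifts repeat in a cycle of length 2: positions 0,1,… shift by +11, +8, then the pattern repeats.
On drill: d+11=o, r+8=z, i+11=t, l+8=t, l+11=w.

ozttw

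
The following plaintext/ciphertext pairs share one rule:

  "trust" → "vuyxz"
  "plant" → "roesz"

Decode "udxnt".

satin

In trust: t→v is +2, r→u is +3, u→y is +4, s→x is +5 — the shift increases by 1 each position. The shift increases by 1 at each position, starting from +2: 2, 3, 4, ….
Reversing it on udxnt: u−2=s, d−3=a, x−4=t, n−5=i, t−6=n.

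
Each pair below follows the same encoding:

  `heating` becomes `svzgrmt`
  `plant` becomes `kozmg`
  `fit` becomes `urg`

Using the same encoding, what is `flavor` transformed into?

uozeli

Each pair mirrors across the alphabet (h↔s, e↔v, a↔z): positions sum to 25. Each letter is replaced by its mirror in the alphabet: a↔z, b↔y, c↔x, and so on (the Atbash cipher).
On flavor: f↔u, l↔o, a↔z, v↔e, o↔l, r↔i.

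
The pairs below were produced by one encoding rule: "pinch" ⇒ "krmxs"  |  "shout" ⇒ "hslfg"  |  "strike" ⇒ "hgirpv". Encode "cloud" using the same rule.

xolfw

Each pair mirrors across the alphabet (p↔k, i↔r, n↔m): positions sum to 25. This is the alphabet-reversal cipher (Atbash): a becomes z, b becomes y, etc.
For cloud: c↔x, l↔o, o↔l, u↔f, d↔w.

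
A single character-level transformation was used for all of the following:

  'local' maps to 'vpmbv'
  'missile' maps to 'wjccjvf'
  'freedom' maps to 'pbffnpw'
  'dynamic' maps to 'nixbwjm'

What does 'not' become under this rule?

The rule splits by letter class: vowels +1, consonants +10.
For not: n(cons)+10=x, o(vowel)+1=p, t(cons)+10=d.

xpd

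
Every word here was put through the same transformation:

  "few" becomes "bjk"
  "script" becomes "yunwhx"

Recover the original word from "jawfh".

The output letters match the input read backwards, each shifted +5: few reversed is wef. The word is reversed, then every letter is shifted forward by 5.
Undoing it on jawfh: shift back: j−5=e, a−5=v, w−5=r, f−5=a, h−5=c → evrac; then reverse → carve.

carve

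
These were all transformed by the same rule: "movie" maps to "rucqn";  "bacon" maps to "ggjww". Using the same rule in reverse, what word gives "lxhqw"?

In movie: m→r is +5, o→u is +6, v→c is +7, i→q is +8 — the shift increases by 1 each position. Each letter shifts forward by (position + 5), i.e. 5, 6, 7, … — the shift grows by one for each successive letter.
Undoing it on lxhqw: l−5=g, x−6=r, h−7=a, q−8=i, w−9=n.

grain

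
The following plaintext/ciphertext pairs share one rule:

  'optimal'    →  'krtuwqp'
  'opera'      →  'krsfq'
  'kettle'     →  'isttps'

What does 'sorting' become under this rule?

mkftudg

o(14)→k(10) and p(15)→r(17) fit y≡7x+16 (mod 26); the inverse of 7 mod 26 is 15. This is an affine cipher: with a=0,…,z=25, each position x becomes (7x+16) mod 26.
For sorting: s(18)→7·18+16≡12=m; o(14)→7·14+16≡10=k; r(17)→7·17+16≡5=f; t(19)→7·19+16≡19=t; i(8)→7·8+16≡20=u; n(13)→7·13+16≡3=d; g(6)→7·6+16≡6=g (all mod 26).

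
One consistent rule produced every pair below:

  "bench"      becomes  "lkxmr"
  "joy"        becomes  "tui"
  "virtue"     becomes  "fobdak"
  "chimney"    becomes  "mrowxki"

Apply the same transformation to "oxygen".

The shift depends on letter class: consonant b→l is +10, but vowel e→k is +6. Vowels shift forward by 6 and consonants shift forward by 10.
For oxygen: o(vowel)+6=u, x(cons)+10=h, y(cons)+10=i, g(cons)+10=q, e(vowel)+6=k, n(cons)+10=x.

uhiqkx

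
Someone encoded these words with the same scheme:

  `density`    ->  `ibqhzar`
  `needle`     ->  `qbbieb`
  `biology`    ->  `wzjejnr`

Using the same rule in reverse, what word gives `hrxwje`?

Treating letters as 0–25, the rule is x ↦ 19x + 3 (mod 26).
Undoing it on hrxwje: h(7)→11·(7−3)≡18=s; r(17)→11·(17−3)≡24=y; x(23)→11·(23−3)≡12=m; w(22)→11·(22−3)≡1=b; j(9)→11·(9−3)≡14=o; e(4)→11·(4−3)≡11=l (all mod 26).

symbol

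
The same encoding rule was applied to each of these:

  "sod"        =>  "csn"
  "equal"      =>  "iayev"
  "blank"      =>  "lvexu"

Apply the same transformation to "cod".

The shift depends on letter class: consonant s→c is +10, but vowel o→s is +4. Vowels shift forward by 4 and consonants shift forward by 10.
For cod: c(cons)+10=m, o(vowel)+4=s, d(cons)+10=n.

msn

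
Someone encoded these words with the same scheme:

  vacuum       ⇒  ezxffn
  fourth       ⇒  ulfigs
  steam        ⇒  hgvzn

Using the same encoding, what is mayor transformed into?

Each pair mirrors across the alphabet (v↔e, a↔z, c↔x): positions sum to 25. Letters are reflected about the middle of the alphabet (position → 25−position): Atbash.
Applying it to mayor: m↔n, a↔z, y↔b, o↔l, r↔i.

nzbli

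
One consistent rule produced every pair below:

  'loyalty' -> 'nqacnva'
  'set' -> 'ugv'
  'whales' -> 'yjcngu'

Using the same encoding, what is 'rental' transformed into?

tgpvcn

Compare letters: l→n is +2, o→q is +2, y→a is +2 — a constant shift. This is a Caesar cipher with shift 2.
For rental: r+2=t, e+2=g, n+2=p, t+2=v, a+2=c, l+2=n.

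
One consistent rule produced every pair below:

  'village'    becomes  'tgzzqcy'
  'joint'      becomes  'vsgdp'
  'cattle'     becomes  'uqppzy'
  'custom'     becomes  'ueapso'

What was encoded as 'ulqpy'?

Each letter's alphabet position (a=0..z=25) is mapped through 15·x+16 mod 26 — an affine cipher.
Undoing it on ulqpy: u(20)→7·(20−16)≡2=c; l(11)→7·(11−16)≡17=r; q(16)→7·(16−16)≡0=a; p(15)→7·(15−16)≡19=t; y(24)→7·(24−16)≡4=e (all mod 26).

crate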